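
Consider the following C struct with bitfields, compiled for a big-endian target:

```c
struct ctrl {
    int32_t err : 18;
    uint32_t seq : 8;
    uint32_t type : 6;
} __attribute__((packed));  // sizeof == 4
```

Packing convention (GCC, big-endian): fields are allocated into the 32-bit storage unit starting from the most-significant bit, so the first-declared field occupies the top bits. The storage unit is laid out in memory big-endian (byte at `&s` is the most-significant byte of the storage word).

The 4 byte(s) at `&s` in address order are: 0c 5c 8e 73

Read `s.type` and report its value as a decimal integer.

[0]=0x0c [1]=0x5c [2]=0x8e [3]=0x73 (big-endian) → word 0x0c5c8e73
err [14+:18] = (word>>14) & 0x3ffff = 12658
seq [6+:8] = (word>>6) & 0xff = 57
type [0+:6] = (word>>0) & 0x3f = 51  ←

51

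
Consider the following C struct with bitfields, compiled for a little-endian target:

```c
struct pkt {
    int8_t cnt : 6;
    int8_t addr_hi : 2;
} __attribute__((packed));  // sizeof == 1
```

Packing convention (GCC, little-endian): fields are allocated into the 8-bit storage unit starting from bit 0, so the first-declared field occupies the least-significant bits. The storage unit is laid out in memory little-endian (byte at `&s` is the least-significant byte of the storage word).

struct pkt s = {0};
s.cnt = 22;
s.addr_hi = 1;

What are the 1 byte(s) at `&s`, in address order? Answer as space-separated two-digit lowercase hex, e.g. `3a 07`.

56

cnt:6 = 22 → 0x16 << 0 → word 0x16
addr_hi:2 = 1 → 0x1 << 6 → word 0x56
word = 0x56 → little-endian bytes:
  [0]=0x56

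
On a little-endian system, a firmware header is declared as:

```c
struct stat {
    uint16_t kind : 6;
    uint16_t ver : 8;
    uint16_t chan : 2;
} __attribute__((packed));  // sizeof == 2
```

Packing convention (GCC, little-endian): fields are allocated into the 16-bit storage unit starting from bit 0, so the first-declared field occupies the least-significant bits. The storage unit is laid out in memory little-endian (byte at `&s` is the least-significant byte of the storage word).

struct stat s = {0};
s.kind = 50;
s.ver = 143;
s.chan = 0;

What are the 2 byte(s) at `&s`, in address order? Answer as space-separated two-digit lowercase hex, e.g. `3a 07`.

f2 23

kind (6b) val=50 bits=0x32 at bit 0: 0x0032
ver (8b) val=143 bits=0x8f at bit 6: 0x23f2
chan (2b) val=0 bits=0x0 at bit 14: 0x23f2
word = 0x23f2 → little-endian bytes:
  [0]=0xf2  [1]=0x23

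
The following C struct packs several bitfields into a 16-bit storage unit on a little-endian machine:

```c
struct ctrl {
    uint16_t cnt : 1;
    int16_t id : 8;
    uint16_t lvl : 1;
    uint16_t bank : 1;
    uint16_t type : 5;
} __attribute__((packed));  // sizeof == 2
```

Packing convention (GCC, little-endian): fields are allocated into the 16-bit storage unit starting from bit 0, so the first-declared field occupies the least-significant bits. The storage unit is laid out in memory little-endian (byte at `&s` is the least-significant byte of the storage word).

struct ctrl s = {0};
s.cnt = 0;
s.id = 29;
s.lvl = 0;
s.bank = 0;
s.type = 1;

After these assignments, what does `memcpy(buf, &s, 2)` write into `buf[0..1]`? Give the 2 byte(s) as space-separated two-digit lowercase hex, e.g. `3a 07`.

3a 08

[0+:1] cnt=0 & 0x1 = 0x0; word=0x0000
[1+:8] id=29 & 0xff = 0x1d; word=0x003a
[9+:1] lvl=0 & 0x1 = 0x0; word=0x003a
[10+:1] bank=0 & 0x1 = 0x0; word=0x003a
[11+:5] type=1 & 0x1f = 0x1; word=0x083a
word = 0x083a → little-endian bytes:
  [0]=0x3a  [1]=0x08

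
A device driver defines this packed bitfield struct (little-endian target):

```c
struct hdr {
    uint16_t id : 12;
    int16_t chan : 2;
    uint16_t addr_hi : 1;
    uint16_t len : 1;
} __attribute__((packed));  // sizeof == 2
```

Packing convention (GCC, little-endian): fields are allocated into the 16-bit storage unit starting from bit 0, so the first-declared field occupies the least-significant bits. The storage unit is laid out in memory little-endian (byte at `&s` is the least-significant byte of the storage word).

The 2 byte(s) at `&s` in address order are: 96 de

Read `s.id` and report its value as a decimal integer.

[0]=0x96 [1]=0xde (little-endian) → word 0xde96
id:12 @ bit 0 → (0xde96>>0)&0xfff = 0xe96  ←
chan:2 @ bit 12 → (0xde96>>12)&0x3 = 0x1
addr_hi:1 @ bit 14 → (0xde96>>14)&0x1 = 0x1
len:1 @ bit 15 → (0xde96>>15)&0x1 = 0x1

3734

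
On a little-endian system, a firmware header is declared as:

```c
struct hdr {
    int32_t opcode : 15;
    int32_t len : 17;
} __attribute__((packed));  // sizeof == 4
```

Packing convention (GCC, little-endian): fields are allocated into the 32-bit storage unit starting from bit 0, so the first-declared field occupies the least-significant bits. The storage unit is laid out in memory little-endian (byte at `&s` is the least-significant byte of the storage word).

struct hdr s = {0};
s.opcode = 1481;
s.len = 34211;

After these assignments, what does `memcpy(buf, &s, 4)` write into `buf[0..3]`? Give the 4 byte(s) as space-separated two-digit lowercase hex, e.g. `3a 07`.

c9 85 d1 42

opcode:15 = 1481 → 0x5c9 << 0 → word 0x000005c9
len:17 = 34211 → 0x85a3 << 15 → word 0x42d185c9
word = 0x42d185c9 → little-endian bytes:
  [0]=0xc9  [1]=0x85  [2]=0xd1  [3]=0x42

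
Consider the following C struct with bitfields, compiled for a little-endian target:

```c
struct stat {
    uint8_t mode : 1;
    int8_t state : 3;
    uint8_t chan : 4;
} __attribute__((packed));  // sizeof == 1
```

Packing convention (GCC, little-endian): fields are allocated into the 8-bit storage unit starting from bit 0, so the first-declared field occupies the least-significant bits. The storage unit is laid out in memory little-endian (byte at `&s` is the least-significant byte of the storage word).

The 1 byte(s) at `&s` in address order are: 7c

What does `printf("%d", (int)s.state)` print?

[0]=0x7c (little-endian) → word 0x7c
mode:1 @ bit 0 → (0x7c>>0)&0x1 = 0x0
state:3 @ bit 1 → (0x7c>>1)&0x7 = 0x6  ←
chan:4 @ bit 4 → (0x7c>>4)&0xf = 0x7
state signed 3b, MSB=1: 6 - 8 = -2

-2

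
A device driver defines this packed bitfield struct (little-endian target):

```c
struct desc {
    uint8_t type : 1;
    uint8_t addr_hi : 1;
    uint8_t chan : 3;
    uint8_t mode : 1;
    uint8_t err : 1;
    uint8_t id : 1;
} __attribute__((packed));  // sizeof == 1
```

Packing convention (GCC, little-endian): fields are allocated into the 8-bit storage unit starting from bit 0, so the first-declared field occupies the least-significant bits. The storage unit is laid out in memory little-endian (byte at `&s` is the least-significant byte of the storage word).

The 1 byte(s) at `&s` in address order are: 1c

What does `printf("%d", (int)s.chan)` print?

7

[0]=0x1c (little-endian) → word 0x1c
type:1 @ bit 0 → (0x1c>>0)&0x1 = 0x0
addr_hi:1 @ bit 1 → (0x1c>>1)&0x1 = 0x0
chan:3 @ bit 2 → (0x1c>>2)&0x7 = 0x7  ←
mode:1 @ bit 5 → (0x1c>>5)&0x1 = 0x0
err:1 @ bit 6 → (0x1c>>6)&0x1 = 0x0
id:1 @ bit 7 → (0x1c>>7)&0x1 = 0x0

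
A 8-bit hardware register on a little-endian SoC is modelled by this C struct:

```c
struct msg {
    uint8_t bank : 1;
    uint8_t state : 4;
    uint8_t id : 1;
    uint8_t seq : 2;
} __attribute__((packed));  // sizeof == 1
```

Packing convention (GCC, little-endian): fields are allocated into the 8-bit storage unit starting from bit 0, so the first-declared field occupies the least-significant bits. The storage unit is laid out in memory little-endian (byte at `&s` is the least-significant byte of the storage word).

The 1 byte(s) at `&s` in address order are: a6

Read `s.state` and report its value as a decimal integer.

3

[0]=0xa6 (little-endian) → word 0xa6
bank [0+:1] = (word>>0) & 0x1 = 0
state [1+:4] = (word>>1) & 0xf = 3  ←
id [5+:1] = (word>>5) & 0x1 = 1
seq [6+:2] = (word>>6) & 0x3 = 2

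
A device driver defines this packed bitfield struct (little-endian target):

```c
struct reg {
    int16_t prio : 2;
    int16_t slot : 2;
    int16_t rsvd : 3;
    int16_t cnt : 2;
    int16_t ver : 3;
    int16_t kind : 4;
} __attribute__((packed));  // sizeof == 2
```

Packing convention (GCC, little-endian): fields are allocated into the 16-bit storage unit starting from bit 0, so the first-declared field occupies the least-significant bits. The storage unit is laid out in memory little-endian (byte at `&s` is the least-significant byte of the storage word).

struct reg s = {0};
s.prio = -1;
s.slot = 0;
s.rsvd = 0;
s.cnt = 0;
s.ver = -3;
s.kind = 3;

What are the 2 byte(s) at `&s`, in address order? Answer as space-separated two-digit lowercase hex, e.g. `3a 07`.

prio (2b) val=-1 bits=0x3 at bit 0: 0x0003
slot (2b) val=0 bits=0x0 at bit 2: 0x0003
rsvd (3b) val=0 bits=0x0 at bit 4: 0x0003
cnt (2b) val=0 bits=0x0 at bit 7: 0x0003
ver (3b) val=-3 bits=0x5 at bit 9: 0x0a03
kind (4b) val=3 bits=0x3 at bit 12: 0x3a03
word = 0x3a03 → little-endian bytes:
  [0]=0x03  [1]=0x3a

03 3a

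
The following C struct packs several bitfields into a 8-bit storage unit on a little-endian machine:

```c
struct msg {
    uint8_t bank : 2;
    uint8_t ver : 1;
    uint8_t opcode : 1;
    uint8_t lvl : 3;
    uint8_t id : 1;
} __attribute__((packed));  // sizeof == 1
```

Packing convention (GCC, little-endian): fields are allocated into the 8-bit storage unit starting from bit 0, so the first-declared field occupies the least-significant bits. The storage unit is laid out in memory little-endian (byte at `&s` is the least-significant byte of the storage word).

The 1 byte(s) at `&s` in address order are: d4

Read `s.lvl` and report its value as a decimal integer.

[0]=0xd4 (little-endian) → word 0xd4
bank [0+:2] = (word>>0) & 0x3 = 0
ver [2+:1] = (word>>2) & 0x1 = 1
opcode [3+:1] = (word>>3) & 0x1 = 0
lvl [4+:3] = (word>>4) & 0x7 = 5  ←
id [7+:1] = (word>>7) & 0x1 = 1

5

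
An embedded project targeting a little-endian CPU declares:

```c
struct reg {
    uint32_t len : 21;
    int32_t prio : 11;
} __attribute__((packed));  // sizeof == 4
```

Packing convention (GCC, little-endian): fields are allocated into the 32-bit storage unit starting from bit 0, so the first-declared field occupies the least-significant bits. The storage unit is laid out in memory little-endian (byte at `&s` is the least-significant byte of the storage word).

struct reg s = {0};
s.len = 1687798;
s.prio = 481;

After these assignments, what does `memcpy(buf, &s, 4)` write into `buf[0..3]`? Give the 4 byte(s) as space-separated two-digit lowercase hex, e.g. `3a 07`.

f6 c0 39 3c

len (21b) val=1687798 bits=0x19c0f6 at bit 0: 0x0019c0f6
prio (11b) val=481 bits=0x1e1 at bit 21: 0x3c39c0f6
word = 0x3c39c0f6 → little-endian bytes:
  [0]=0xf6  [1]=0xc0  [2]=0x39  [3]=0x3c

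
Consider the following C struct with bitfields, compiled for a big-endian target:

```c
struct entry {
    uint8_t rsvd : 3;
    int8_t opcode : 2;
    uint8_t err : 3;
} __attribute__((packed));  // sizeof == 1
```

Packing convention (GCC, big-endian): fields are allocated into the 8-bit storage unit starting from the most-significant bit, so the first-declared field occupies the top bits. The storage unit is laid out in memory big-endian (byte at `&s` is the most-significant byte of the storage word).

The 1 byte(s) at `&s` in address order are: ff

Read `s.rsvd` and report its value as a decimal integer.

7

[0]=0xff (big-endian) → word 0xff
rsvd:3 @ bit 5 → (0xff>>5)&0x7 = 0x7  ←
opcode:2 @ bit 3 → (0xff>>3)&0x3 = 0x3
err:3 @ bit 0 → (0xff>>0)&0x7 = 0x7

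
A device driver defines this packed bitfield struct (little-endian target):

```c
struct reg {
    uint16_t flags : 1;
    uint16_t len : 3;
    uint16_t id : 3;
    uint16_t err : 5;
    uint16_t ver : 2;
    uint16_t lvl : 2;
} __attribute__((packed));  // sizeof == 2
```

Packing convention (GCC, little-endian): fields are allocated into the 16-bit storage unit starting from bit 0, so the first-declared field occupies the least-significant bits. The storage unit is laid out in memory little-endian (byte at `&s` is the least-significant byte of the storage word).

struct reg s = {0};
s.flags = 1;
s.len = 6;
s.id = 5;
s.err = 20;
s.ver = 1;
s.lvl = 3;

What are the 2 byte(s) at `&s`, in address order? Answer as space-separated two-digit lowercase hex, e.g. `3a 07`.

5d da

flags:1 = 1 → 0x1 << 0 → word 0x0001
len:3 = 6 → 0x6 << 1 → word 0x000d
id:3 = 5 → 0x5 << 4 → word 0x005d
err:5 = 20 → 0x14 << 7 → word 0x0a5d
ver:2 = 1 → 0x1 << 12 → word 0x1a5d
lvl:2 = 3 → 0x3 << 14 → word 0xda5d
word = 0xda5d → little-endian bytes:
  [0]=0x5d  [1]=0xda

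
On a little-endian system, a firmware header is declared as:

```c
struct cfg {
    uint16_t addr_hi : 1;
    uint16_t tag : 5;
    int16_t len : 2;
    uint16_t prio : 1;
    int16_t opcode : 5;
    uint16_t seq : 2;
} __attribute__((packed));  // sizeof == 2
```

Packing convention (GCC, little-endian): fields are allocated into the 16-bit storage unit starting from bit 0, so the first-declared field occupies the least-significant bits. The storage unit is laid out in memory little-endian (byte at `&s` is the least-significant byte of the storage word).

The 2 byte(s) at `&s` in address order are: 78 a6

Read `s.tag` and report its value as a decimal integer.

28

[0]=0x78 [1]=0xa6 (little-endian) → word 0xa678
addr_hi [0+:1] = (word>>0) & 0x1 = 0
tag [1+:5] = (word>>1) & 0x1f = 28  ←
len [6+:2] = (word>>6) & 0x3 = 1
prio [8+:1] = (word>>8) & 0x1 = 0
opcode [9+:5] = (word>>9) & 0x1f = 19
seq [14+:2] = (word>>14) & 0x3 = 2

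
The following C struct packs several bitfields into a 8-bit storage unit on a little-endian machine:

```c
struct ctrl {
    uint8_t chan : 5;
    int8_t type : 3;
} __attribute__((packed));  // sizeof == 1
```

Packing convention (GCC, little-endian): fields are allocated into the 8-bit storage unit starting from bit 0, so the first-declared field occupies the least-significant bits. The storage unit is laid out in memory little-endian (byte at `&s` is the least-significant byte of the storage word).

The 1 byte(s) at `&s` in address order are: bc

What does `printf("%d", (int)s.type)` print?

-3

[0]=0xbc (little-endian) → word 0xbc
chan:5 @ bit 0 → (0xbc>>0)&0x1f = 0x1c
type:3 @ bit 5 → (0xbc>>5)&0x7 = 0x5  ←
type signed 3b, MSB=1: 5 - 8 = -3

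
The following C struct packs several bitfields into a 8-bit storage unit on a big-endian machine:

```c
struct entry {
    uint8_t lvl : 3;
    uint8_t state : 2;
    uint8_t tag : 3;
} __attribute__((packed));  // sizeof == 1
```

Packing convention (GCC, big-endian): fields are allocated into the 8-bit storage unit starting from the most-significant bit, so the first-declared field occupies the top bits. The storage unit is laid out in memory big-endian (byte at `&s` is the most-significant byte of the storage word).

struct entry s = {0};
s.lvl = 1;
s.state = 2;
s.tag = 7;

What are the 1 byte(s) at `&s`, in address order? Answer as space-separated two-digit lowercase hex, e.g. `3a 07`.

[5+:3] lvl=1 & 0x7 = 0x1; word=0x20
[3+:2] state=2 & 0x3 = 0x2; word=0x30
[0+:3] tag=7 & 0x7 = 0x7; word=0x37
word = 0x37 → big-endian bytes:
  [0]=0x37

37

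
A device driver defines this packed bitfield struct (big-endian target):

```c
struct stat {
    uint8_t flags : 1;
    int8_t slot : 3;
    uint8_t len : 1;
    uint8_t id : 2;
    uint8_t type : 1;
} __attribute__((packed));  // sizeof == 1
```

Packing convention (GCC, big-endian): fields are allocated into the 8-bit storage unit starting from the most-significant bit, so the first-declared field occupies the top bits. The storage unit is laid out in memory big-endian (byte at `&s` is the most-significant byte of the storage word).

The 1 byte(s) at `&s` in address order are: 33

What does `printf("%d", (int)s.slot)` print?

3

[0]=0x33 (big-endian) → word 0x33
flags:1 @ bit 7 → (0x33>>7)&0x1 = 0x0
slot:3 @ bit 4 → (0x33>>4)&0x7 = 0x3  ←
len:1 @ bit 3 → (0x33>>3)&0x1 = 0x0
id:2 @ bit 1 → (0x33>>1)&0x3 = 0x1
type:1 @ bit 0 → (0x33>>0)&0x1 = 0x1
slot signed 3b, MSB=0: value = 3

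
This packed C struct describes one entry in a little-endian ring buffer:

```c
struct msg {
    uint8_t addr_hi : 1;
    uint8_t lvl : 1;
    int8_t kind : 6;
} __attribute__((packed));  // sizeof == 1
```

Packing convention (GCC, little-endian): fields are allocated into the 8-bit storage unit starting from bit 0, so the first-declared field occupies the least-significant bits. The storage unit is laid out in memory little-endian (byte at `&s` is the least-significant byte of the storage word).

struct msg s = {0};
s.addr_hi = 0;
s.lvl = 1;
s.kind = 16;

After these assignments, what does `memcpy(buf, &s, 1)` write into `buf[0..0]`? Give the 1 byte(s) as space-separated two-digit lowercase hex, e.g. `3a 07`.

42

addr_hi (1b) val=0 bits=0x0 at bit 0: 0x00
lvl (1b) val=1 bits=0x1 at bit 1: 0x02
kind (6b) val=16 bits=0x10 at bit 2: 0x42
word = 0x42 → little-endian bytes:
  [0]=0x42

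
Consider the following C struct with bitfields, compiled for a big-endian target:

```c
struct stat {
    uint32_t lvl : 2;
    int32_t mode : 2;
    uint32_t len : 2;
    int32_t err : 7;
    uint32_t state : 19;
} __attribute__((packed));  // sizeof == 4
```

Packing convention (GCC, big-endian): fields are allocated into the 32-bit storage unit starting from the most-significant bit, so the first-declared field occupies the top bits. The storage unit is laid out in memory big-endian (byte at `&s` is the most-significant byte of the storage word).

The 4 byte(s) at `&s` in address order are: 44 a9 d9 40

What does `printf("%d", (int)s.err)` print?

[0]=0x44 [1]=0xa9 [2]=0xd9 [3]=0x40 (big-endian) → word 0x44a9d940
lvl [30+:2] = (word>>30) & 0x3 = 1
mode [28+:2] = (word>>28) & 0x3 = 0
len [26+:2] = (word>>26) & 0x3 = 1
err [19+:7] = (word>>19) & 0x7f = 21  ←
state [0+:19] = (word>>0) & 0x7ffff = 121152
err signed 7b, MSB=0: value = 21

21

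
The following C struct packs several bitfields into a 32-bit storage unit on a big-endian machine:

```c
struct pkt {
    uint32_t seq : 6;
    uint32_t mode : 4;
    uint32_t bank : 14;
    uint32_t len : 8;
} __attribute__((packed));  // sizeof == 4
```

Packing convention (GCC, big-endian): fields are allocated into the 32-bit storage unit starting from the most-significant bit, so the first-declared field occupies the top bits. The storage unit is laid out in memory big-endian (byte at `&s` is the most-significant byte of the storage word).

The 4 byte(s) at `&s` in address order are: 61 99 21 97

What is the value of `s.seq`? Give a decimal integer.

24

[0]=0x61 [1]=0x99 [2]=0x21 [3]=0x97 (big-endian) → word 0x61992197
seq:6 @ bit 26 → (0x61992197>>26)&0x3f = 0x18  ←
mode:4 @ bit 22 → (0x61992197>>22)&0xf = 0x6
bank:14 @ bit 8 → (0x61992197>>8)&0x3fff = 0x1921
len:8 @ bit 0 → (0x61992197>>0)&0xff = 0x97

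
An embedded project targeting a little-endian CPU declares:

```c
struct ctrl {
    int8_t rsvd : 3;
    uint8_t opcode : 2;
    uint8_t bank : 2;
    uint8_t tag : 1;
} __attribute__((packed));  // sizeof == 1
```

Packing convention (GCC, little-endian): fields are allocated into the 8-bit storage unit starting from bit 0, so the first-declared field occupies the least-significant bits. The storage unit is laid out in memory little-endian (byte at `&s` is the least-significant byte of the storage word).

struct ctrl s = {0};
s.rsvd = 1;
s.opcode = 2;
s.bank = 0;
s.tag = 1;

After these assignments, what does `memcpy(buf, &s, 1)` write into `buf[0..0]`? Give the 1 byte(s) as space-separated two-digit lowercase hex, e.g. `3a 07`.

rsvd:3 = 1 → 0x1 << 0 → word 0x01
opcode:2 = 2 → 0x2 << 3 → word 0x11
bank:2 = 0 → 0x0 << 5 → word 0x11
tag:1 = 1 → 0x1 << 7 → word 0x91
word = 0x91 → little-endian bytes:
  [0]=0x91

91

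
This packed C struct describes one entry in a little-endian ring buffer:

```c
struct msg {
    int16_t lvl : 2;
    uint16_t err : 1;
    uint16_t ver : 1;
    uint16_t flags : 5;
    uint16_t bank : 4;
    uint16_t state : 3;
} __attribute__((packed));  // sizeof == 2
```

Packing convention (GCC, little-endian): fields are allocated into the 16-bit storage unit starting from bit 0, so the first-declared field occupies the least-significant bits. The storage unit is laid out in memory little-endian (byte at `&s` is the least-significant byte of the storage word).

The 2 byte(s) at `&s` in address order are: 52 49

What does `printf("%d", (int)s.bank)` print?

[0]=0x52 [1]=0x49 (little-endian) → word 0x4952
lvl [0+:2] = (word>>0) & 0x3 = 2
err [2+:1] = (word>>2) & 0x1 = 0
ver [3+:1] = (word>>3) & 0x1 = 0
flags [4+:5] = (word>>4) & 0x1f = 21
bank [9+:4] = (word>>9) & 0xf = 4  ←
state [13+:3] = (word>>13) & 0x7 = 2

4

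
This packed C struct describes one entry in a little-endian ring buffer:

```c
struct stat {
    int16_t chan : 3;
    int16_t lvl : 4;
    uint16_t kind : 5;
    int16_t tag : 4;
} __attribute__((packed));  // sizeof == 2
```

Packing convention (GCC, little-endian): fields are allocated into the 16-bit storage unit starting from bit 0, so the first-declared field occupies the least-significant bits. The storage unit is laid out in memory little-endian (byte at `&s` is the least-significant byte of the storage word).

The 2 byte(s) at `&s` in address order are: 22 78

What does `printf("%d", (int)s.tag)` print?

7

[0]=0x22 [1]=0x78 (little-endian) → word 0x7822
chan [0+:3] = (word>>0) & 0x7 = 2
lvl [3+:4] = (word>>3) & 0xf = 4
kind [7+:5] = (word>>7) & 0x1f = 16
tag [12+:4] = (word>>12) & 0xf = 7  ←
tag signed 4b, MSB=0: value = 7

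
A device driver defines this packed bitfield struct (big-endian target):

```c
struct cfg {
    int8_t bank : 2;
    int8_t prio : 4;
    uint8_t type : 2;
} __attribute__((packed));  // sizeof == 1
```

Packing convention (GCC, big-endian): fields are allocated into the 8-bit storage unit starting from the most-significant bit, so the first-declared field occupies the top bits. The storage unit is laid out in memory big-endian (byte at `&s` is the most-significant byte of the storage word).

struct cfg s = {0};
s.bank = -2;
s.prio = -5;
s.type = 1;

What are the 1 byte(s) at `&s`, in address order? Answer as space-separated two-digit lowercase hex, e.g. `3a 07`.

[6+:2] bank=-2 & 0x3 = 0x2; word=0x80
[2+:4] prio=-5 & 0xf = 0xb; word=0xac
[0+:2] type=1 & 0x3 = 0x1; word=0xad
word = 0xad → big-endian bytes:
  [0]=0xad

ad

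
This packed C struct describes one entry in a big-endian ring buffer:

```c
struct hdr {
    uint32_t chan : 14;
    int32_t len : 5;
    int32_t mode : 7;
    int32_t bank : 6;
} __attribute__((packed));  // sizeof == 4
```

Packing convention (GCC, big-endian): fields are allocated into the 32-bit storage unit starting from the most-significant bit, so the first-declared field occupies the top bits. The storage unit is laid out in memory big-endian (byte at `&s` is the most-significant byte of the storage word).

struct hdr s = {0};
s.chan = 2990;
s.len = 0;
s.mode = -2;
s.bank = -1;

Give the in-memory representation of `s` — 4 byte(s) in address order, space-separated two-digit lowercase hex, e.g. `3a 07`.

2e b8 1f bf

[18+:14] chan=2990 & 0x3fff = 0xbae; word=0x2eb80000
[13+:5] len=0 & 0x1f = 0x0; word=0x2eb80000
[6+:7] mode=-2 & 0x7f = 0x7e; word=0x2eb81f80
[0+:6] bank=-1 & 0x3f = 0x3f; word=0x2eb81fbf
word = 0x2eb81fbf → big-endian bytes:
  [0]=0x2e  [1]=0xb8  [2]=0x1f  [3]=0xbf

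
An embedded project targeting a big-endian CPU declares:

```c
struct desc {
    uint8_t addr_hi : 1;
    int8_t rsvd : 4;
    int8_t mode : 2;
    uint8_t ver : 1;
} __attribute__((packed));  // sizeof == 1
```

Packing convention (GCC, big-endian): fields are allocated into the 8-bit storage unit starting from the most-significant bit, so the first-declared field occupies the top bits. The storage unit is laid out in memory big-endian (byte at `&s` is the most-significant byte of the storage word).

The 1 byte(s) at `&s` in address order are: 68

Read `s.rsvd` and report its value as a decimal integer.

-3

[0]=0x68 (big-endian) → word 0x68
addr_hi:1 @ bit 7 → (0x68>>7)&0x1 = 0x0
rsvd:4 @ bit 3 → (0x68>>3)&0xf = 0xd  ←
mode:2 @ bit 1 → (0x68>>1)&0x3 = 0x0
ver:1 @ bit 0 → (0x68>>0)&0x1 = 0x0
rsvd signed 4b, MSB=1: 13 - 16 = -3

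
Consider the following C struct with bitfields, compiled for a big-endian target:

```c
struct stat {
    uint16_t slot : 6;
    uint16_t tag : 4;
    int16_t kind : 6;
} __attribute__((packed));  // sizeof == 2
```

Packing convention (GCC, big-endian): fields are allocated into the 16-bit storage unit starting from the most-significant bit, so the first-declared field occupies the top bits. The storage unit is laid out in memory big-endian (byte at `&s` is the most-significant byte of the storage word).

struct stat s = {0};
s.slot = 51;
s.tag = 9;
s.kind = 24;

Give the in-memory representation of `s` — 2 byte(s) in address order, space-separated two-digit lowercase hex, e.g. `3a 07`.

ce 58

slot:6 = 51 → 0x33 << 10 → word 0xcc00
tag:4 = 9 → 0x9 << 6 → word 0xce40
kind:6 = 24 → 0x18 << 0 → word 0xce58
word = 0xce58 → big-endian bytes:
  [0]=0xce  [1]=0x58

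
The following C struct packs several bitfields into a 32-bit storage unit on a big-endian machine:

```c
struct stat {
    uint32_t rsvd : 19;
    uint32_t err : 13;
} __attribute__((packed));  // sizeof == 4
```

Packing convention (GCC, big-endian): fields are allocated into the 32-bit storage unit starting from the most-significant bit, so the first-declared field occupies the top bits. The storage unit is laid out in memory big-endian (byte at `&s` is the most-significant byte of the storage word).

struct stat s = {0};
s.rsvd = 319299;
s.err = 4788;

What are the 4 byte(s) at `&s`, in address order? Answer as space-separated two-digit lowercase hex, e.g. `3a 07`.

rsvd (19b) val=319299 bits=0x4df43 at bit 13: 0x9be86000
err (13b) val=4788 bits=0x12b4 at bit 0: 0x9be872b4
word = 0x9be872b4 → big-endian bytes:
  [0]=0x9b  [1]=0xe8  [2]=0x72  [3]=0xb4

9b e8 72 b4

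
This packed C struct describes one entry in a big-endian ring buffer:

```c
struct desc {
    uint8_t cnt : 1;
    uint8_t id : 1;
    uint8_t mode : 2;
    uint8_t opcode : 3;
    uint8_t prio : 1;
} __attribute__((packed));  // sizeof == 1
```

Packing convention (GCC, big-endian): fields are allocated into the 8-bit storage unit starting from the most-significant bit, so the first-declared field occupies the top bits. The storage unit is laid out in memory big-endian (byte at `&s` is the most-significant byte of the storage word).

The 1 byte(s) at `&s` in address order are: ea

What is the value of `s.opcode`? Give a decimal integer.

5

[0]=0xea (big-endian) → word 0xea
cnt:1 @ bit 7 → (0xea>>7)&0x1 = 0x1
id:1 @ bit 6 → (0xea>>6)&0x1 = 0x1
mode:2 @ bit 4 → (0xea>>4)&0x3 = 0x2
opcode:3 @ bit 1 → (0xea>>1)&0x7 = 0x5  ←
prio:1 @ bit 0 → (0xea>>0)&0x1 = 0x0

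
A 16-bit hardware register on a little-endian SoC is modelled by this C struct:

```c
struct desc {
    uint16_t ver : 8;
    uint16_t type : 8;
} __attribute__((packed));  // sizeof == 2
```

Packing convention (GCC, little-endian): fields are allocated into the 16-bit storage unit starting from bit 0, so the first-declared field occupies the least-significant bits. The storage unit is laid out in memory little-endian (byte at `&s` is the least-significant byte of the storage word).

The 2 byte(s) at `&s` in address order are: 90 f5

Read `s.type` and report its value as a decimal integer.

[0]=0x90 [1]=0xf5 (little-endian) → word 0xf590
ver:8 @ bit 0 → (0xf590>>0)&0xff = 0x90
type:8 @ bit 8 → (0xf590>>8)&0xff = 0xf5  ←

245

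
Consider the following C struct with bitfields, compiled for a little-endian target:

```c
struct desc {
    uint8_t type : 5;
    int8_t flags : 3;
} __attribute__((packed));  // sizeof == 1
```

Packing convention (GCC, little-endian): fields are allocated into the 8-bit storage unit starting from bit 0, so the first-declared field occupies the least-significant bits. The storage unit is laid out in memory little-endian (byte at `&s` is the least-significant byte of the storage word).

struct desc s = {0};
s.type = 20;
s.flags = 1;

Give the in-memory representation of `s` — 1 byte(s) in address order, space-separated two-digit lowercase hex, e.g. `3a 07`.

34

type:5 = 20 → 0x14 << 0 → word 0x14
flags:3 = 1 → 0x1 << 5 → word 0x34
word = 0x34 → little-endian bytes:
  [0]=0x34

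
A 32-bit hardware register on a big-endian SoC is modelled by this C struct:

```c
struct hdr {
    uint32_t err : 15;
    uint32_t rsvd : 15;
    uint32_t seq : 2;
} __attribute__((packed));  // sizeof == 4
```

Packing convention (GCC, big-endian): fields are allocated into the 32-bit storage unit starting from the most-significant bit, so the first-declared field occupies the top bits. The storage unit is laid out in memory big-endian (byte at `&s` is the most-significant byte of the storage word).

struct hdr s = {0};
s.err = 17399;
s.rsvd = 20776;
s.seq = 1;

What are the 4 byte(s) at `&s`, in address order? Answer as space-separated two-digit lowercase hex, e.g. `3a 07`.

err:15 = 17399 → 0x43f7 << 17 → word 0x87ee0000
rsvd:15 = 20776 → 0x5128 << 2 → word 0x87ef44a0
seq:2 = 1 → 0x1 << 0 → word 0x87ef44a1
word = 0x87ef44a1 → big-endian bytes:
  [0]=0x87  [1]=0xef  [2]=0x44  [3]=0xa1

87 ef 44 a1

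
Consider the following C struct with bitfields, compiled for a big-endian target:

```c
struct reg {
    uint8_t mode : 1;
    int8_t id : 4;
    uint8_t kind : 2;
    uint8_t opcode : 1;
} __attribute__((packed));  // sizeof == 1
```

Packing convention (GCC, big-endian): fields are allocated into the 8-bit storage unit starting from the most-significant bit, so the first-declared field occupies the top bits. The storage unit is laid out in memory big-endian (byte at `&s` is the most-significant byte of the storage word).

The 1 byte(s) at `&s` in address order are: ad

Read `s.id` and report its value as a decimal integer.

[0]=0xad (big-endian) → word 0xad
mode:1 @ bit 7 → (0xad>>7)&0x1 = 0x1
id:4 @ bit 3 → (0xad>>3)&0xf = 0x5  ←
kind:2 @ bit 1 → (0xad>>1)&0x3 = 0x2
opcode:1 @ bit 0 → (0xad>>0)&0x1 = 0x1
id signed 4b, MSB=0: value = 5

5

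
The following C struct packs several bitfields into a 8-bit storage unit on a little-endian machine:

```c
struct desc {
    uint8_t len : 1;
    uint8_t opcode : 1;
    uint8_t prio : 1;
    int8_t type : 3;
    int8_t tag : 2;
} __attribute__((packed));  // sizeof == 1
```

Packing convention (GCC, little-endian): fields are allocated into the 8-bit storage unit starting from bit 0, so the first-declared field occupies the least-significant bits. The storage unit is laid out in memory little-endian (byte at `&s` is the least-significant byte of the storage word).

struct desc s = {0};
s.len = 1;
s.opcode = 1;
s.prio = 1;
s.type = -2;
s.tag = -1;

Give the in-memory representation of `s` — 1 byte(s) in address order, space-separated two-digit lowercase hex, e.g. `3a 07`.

f7

len:1 = 1 → 0x1 << 0 → word 0x01
opcode:1 = 1 → 0x1 << 1 → word 0x03
prio:1 = 1 → 0x1 << 2 → word 0x07
type:3 = -2 → 0x6 << 3 → word 0x37
tag:2 = -1 → 0x3 << 6 → word 0xf7
word = 0xf7 → little-endian bytes:
  [0]=0xf7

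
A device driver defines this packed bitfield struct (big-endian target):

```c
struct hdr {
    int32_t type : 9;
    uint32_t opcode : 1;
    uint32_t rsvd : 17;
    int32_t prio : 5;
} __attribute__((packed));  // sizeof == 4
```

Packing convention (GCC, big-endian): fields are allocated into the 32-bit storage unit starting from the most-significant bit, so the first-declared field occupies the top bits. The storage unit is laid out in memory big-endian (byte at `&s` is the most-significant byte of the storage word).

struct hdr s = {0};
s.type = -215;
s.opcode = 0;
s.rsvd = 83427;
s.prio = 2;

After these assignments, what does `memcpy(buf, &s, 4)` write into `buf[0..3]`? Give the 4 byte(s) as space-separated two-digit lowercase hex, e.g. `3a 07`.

type:9 = -215 → 0x129 << 23 → word 0x94800000
opcode:1 = 0 → 0x0 << 22 → word 0x94800000
rsvd:17 = 83427 → 0x145e3 << 5 → word 0x94a8bc60
prio:5 = 2 → 0x2 << 0 → word 0x94a8bc62
word = 0x94a8bc62 → big-endian bytes:
  [0]=0x94  [1]=0xa8  [2]=0xbc  [3]=0x62

94 a8 bc 62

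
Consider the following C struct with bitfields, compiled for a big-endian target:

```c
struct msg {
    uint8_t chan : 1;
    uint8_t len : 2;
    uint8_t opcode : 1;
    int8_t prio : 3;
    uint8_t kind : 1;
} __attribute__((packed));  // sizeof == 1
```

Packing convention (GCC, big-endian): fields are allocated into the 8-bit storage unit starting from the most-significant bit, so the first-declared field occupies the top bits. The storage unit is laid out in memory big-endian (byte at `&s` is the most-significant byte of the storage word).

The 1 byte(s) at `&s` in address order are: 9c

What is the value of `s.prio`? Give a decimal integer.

-2

[0]=0x9c (big-endian) → word 0x9c
chan:1 @ bit 7 → (0x9c>>7)&0x1 = 0x1
len:2 @ bit 5 → (0x9c>>5)&0x3 = 0x0
opcode:1 @ bit 4 → (0x9c>>4)&0x1 = 0x1
prio:3 @ bit 1 → (0x9c>>1)&0x7 = 0x6  ←
kind:1 @ bit 0 → (0x9c>>0)&0x1 = 0x0
prio signed 3b, MSB=1: 6 - 8 = -2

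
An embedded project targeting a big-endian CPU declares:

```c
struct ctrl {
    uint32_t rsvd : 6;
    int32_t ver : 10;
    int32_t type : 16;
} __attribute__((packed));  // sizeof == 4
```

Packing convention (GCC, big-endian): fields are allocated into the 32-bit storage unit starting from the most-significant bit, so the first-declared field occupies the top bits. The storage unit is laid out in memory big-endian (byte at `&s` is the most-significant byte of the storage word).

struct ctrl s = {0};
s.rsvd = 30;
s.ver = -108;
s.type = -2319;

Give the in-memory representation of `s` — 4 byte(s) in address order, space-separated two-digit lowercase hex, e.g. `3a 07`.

[26+:6] rsvd=30 & 0x3f = 0x1e; word=0x78000000
[16+:10] ver=-108 & 0x3ff = 0x394; word=0x7b940000
[0+:16] type=-2319 & 0xffff = 0xf6f1; word=0x7b94f6f1
word = 0x7b94f6f1 → big-endian bytes:
  [0]=0x7b  [1]=0x94  [2]=0xf6  [3]=0xf1

7b 94 f6 f1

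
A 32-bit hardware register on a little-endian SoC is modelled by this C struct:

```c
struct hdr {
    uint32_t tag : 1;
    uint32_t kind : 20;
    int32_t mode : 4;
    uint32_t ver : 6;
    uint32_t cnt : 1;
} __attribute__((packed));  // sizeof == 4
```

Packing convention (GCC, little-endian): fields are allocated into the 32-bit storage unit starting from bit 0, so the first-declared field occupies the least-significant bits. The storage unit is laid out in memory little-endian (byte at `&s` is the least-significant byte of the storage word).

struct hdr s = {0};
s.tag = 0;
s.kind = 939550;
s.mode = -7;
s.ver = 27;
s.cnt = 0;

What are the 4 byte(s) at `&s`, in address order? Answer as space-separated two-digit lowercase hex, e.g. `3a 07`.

[0+:1] tag=0 & 0x1 = 0x0; word=0x00000000
[1+:20] kind=939550 & 0xfffff = 0xe561e; word=0x001cac3c
[21+:4] mode=-7 & 0xf = 0x9; word=0x013cac3c
[25+:6] ver=27 & 0x3f = 0x1b; word=0x373cac3c
[31+:1] cnt=0 & 0x1 = 0x0; word=0x373cac3c
word = 0x373cac3c → little-endian bytes:
  [0]=0x3c  [1]=0xac  [2]=0x3c  [3]=0x37

3c ac 3c 37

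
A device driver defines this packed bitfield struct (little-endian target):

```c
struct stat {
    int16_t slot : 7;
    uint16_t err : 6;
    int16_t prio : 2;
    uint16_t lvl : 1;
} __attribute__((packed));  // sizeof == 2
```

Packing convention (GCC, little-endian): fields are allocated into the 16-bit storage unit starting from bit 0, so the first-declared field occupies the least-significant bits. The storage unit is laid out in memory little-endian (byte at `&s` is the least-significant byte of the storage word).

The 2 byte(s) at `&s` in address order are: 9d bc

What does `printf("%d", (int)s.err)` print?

57

[0]=0x9d [1]=0xbc (little-endian) → word 0xbc9d
slot:7 @ bit 0 → (0xbc9d>>0)&0x7f = 0x1d
err:6 @ bit 7 → (0xbc9d>>7)&0x3f = 0x39  ←
prio:2 @ bit 13 → (0xbc9d>>13)&0x3 = 0x1
lvl:1 @ bit 15 → (0xbc9d>>15)&0x1 = 0x1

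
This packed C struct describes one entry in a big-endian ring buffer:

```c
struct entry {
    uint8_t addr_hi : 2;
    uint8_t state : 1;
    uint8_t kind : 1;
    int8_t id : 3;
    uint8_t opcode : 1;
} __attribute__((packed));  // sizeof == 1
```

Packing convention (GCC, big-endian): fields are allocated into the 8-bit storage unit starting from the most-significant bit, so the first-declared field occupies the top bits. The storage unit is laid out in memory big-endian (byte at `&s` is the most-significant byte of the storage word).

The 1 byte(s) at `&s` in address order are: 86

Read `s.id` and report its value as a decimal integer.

3

[0]=0x86 (big-endian) → word 0x86
addr_hi:2 @ bit 6 → (0x86>>6)&0x3 = 0x2
state:1 @ bit 5 → (0x86>>5)&0x1 = 0x0
kind:1 @ bit 4 → (0x86>>4)&0x1 = 0x0
id:3 @ bit 1 → (0x86>>1)&0x7 = 0x3  ←
opcode:1 @ bit 0 → (0x86>>0)&0x1 = 0x0
id signed 3b, MSB=0: value = 3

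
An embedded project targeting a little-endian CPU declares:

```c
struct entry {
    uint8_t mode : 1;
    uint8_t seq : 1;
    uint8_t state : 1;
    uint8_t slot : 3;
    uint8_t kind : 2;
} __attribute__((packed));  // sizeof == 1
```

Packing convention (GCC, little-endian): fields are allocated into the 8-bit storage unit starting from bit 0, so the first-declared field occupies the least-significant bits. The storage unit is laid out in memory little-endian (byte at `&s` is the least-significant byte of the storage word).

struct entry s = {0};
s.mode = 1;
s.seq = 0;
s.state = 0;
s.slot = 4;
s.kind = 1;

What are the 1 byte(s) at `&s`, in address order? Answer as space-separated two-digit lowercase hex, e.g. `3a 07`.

61

mode (1b) val=1 bits=0x1 at bit 0: 0x01
seq (1b) val=0 bits=0x0 at bit 1: 0x01
state (1b) val=0 bits=0x0 at bit 2: 0x01
slot (3b) val=4 bits=0x4 at bit 3: 0x21
kind (2b) val=1 bits=0x1 at bit 6: 0x61
word = 0x61 → little-endian bytes:
  [0]=0x61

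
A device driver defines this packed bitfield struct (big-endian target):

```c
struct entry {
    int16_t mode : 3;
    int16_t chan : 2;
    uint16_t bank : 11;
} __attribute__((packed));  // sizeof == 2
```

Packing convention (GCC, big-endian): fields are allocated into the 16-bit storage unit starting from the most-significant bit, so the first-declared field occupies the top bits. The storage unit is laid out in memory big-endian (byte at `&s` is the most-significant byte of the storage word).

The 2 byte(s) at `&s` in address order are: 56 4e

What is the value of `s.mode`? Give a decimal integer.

[0]=0x56 [1]=0x4e (big-endian) → word 0x564e
mode:3 @ bit 13 → (0x564e>>13)&0x7 = 0x2  ←
chan:2 @ bit 11 → (0x564e>>11)&0x3 = 0x2
bank:11 @ bit 0 → (0x564e>>0)&0x7ff = 0x64e
mode signed 3b, MSB=0: value = 2

2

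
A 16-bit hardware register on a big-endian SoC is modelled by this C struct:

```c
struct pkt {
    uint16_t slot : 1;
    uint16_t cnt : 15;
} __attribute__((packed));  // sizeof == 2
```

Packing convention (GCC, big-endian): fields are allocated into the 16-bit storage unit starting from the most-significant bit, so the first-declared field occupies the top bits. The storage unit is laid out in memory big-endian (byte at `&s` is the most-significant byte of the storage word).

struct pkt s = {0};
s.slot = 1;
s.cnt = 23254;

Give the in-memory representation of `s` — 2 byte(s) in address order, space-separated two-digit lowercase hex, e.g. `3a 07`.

da d6

[15+:1] slot=1 & 0x1 = 0x1; word=0x8000
[0+:15] cnt=23254 & 0x7fff = 0x5ad6; word=0xdad6
word = 0xdad6 → big-endian bytes:
  [0]=0xda  [1]=0xd6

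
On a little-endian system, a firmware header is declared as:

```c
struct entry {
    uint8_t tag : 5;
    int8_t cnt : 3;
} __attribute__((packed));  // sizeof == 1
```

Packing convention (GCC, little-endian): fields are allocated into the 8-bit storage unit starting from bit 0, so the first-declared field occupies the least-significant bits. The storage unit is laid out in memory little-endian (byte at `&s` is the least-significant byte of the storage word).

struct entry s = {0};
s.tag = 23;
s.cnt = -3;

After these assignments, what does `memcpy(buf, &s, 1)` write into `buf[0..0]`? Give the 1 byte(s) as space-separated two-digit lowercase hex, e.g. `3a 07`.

b7

tag (5b) val=23 bits=0x17 at bit 0: 0x17
cnt (3b) val=-3 bits=0x5 at bit 5: 0xb7
word = 0xb7 → little-endian bytes:
  [0]=0xb7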